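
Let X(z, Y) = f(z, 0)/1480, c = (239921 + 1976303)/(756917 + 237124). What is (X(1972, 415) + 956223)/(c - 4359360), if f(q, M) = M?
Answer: -950524867143/4333380357536 ≈ -0.21935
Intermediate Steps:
c = 2216224/994041 ≈ 2.2295
X(z, Y) = 0 (X(z, Y) = 0/1480 = 0*(1/1480) = 0)
(X(1972, 415) + 956223)/(c - 4359360) = (0 + 956223)/(2216224/994041 - 4359360) = 956223/(-4333380357536/994041) = 956223*(-994041/4333380357536) = -950524867143/4333380357536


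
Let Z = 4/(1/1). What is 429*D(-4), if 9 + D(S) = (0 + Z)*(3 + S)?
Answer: -5577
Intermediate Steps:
Z = 4 (Z = 4/1 = 4*1 = 4)
D(S) = 3 + 4*S (D(S) = -9 + (0 + 4)*(3 + S) = -9 + 4*(3 + S) = -9 + (12 + 4*S) = 3 + 4*S)
429*D(-4) = 429*(3 + 4*(-4)) = 429*(3 - 16) = 429*(-13) = -5577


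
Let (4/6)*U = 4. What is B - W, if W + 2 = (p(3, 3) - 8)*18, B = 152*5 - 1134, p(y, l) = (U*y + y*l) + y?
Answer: -768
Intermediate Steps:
U = 6 (U = (3/2)*4 = 6)
p(y, l) = 7*y + l*y (p(y, l) = (6*y + y*l) + y = (6*y + l*y) + y = 7*y + l*y)
B = -374 (B = 760 - 1134 = -374)
W = 394 (W = -2 + (3*(7 + 3) - 8)*18 = -2 + (3*10 - 8)*18 = -2 + (30 - 8)*18 = -2 + 22*18 = -2 + 396 = 394)
B - W = -374 - 1*394 = -374 - 394 = -768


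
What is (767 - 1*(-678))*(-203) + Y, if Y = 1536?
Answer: -291799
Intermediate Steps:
(767 - 1*(-678))*(-203) + Y = (767 - 1*(-678))*(-203) + 1536 = (767 + 678)*(-203) + 1536 = 1445*(-203) + 1536 = -293335 + 1536 = -291799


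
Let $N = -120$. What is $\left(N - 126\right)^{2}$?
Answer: $60516$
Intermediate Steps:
$\left(N - 126\right)^{2} = \left(-120 - 126\right)^{2} = \left(-246\right)^{2} = 60516$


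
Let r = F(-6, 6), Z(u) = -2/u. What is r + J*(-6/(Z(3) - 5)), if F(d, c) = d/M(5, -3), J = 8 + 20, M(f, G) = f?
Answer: 2418/85 ≈ 28.447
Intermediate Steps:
J = 28
F(d, c) = d/5
r = -6/5 (r = (⅕)*(-6) = -6/5 ≈ -1.2000)
r + J*(-6/(Z(3) - 5)) = -6/5 + 28*(-6/(-2/3 - 5)) = -6/5 + 28*(-6/(-2*⅓ - 5)) = -6/5 + 28*(-6/(-⅔ - 5)) = -6/5 + 28*(-6/(-17/3)) = -6/5 + 28*(-3/17*(-6)) = -6/5 + 28*(18/17) = -6/5 + 504/17 = 2418/85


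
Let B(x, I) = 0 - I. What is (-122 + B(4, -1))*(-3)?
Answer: 363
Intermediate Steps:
B(x, I) = -I
(-122 + B(4, -1))*(-3) = (-122 - 1*(-1))*(-3) = (-122 + 1)*(-3) = -121*(-3) = 363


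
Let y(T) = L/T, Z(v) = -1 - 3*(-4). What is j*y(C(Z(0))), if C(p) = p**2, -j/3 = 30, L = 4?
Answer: -360/121 ≈ -2.9752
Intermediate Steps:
j = -90 (j = -3*30 = -90)
Z(v) = 11 (Z(v) = -1 + 12 = 11)
y(T) = 4/T
j*y(C(Z(0))) = -360/(11**2) = -360/121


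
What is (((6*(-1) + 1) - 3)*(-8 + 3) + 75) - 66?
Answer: 49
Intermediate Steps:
(((6*(-1) + 1) - 3)*(-8 + 3) + 75) - 66 = (((-6 + 1) - 3)*(-5) + 75) - 66 = ((-5 - 3)*(-5) + 75) - 66 = (-8*(-5) + 75) - 66 = (40 + 75) - 66 = 115 - 66 = 49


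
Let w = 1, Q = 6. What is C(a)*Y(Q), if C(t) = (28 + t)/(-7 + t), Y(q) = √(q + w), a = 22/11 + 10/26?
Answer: -79*√7/12 ≈ -17.418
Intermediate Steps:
a = 31/13 (a = 22*(1/11) + 10*(1/26) = 2 + 5/13 = 31/13 ≈ 2.3846)
Y(q) = √(1 + q) (Y(q) = √(q + 1) = √(1 + q))
C(t) = (28 + t)/(-7 + t)
C(a)*Y(Q) = ((28 + 31/13)/(-7 + 31/13))*√(1 + 6) = ((395/13)/(-60/13))*√7 = (-13/60*395/13)*√7 = -79*√7/12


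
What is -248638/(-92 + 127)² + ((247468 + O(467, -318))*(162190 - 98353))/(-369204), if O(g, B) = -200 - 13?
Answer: -6475739834009/150758300 ≈ -42954.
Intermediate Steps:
O(g, B) = -213
-248638/(-92 + 127)² + ((247468 + O(467, -318))*(162190 - 98353))/(-369204) = -248638/(-92 + 127)² + ((247468 - 213)*(162190 - 98353))/(-369204) = -248638/(35²) + (247255*63837)*(-1/369204) = -248638/1225 + 15784017435*(-1/369204) = -248638*1/1225 - 5261339145/123068 = -248638/1225 - 5261339145/123068 = -6475739834009/150758300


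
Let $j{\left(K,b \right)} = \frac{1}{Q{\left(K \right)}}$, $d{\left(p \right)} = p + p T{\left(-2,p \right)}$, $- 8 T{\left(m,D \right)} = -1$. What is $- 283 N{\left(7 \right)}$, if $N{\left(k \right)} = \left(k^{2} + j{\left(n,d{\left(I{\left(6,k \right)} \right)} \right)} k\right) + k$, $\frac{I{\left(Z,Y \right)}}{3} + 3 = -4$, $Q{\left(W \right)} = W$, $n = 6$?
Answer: $- \frac{97069}{6} \approx -16178.0$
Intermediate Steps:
$T{\left(m,D \right)} = \frac{1}{8}$ ($T{\left(m,D \right)} = \left(- \frac{1}{8}\right) \left(-1\right) = \frac{1}{8}$)
$I{\left(Z,Y \right)} = -21$ ($I{\left(Z,Y \right)} = -9 + 3 \left(-4\right) = -9 - 12 = -21$)
$d{\left(p \right)} = \frac{9 p}{8}$ ($d{\left(p \right)} = p + p \frac{1}{8} = p + \frac{p}{8} = \frac{9 p}{8}$)
$j{\left(K,b \right)} = \frac{1}{K}$
$N{\left(k \right)} = k^{2} + \frac{7 k}{6}$ ($N{\left(k \right)} = \left(k^{2} + \frac{k}{6}\right) + k = k^{2} + \frac{7 k}{6}$)
$- 283 N{\left(7 \right)} = - 283 \cdot \frac{1}{6} \cdot 7 \left(7 + 6 \cdot 7\right) = - 283 \cdot \frac{1}{6} \cdot 7 \left(7 + 42\right) = - 283 \cdot \frac{1}{6} \cdot 7 \cdot 49 = \left(-283\right) \frac{343}{6} = - \frac{97069}{6}$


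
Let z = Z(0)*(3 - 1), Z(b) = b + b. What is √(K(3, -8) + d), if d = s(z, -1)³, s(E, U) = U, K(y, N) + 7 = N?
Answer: 4*I ≈ 4.0*I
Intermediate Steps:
Z(b) = 2*b
K(y, N) = -7 + N
z = 0 (z = (2*0)*(3 - 1) = 0*2 = 0)
d = -1 (d = (-1)³ = -1)
√(K(3, -8) + d) = √((-7 - 8) - 1) = √(-15 - 1) = √(-16) = 4*I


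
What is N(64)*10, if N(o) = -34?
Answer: -340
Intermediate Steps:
N(64)*10 = -34*10 = -340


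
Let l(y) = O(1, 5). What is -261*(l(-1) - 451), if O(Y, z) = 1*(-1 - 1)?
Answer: 118233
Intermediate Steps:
O(Y, z) = -2 (O(Y, z) = 1*(-2) = -2)
l(y) = -2
-261*(l(-1) - 451) = -261*(-2 - 451) = -261*(-453) = 118233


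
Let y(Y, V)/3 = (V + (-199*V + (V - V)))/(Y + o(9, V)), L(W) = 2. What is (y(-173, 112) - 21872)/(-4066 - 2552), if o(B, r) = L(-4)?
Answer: 204088/62871 ≈ 3.2461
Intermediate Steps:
o(B, r) = 2
y(Y, V) = -594*V/(2 + Y) (y(Y, V) = 3*((V + (-199*V + (V - V)))/(Y + 2)) = 3*((V + (-199*V + 0))/(2 + Y)) = 3*((V - 199*V)/(2 + Y)) = 3*((-198*V)/(2 + Y)) = 3*(-198*V/(2 + Y)) = -594*V/(2 + Y))
(y(-173, 112) - 21872)/(-4066 - 2552) = (-594*112/(2 - 173) - 21872)/(-4066 - 2552) = (-594*112/(-171) - 21872)/(-6618) = (-594*112*(-1/171) - 21872)*(-1/6618) = (7392/19 - 21872)*(-1/6618) = -408176/19*(-1/6618) = 204088/62871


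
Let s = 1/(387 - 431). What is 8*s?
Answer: -2/11 ≈ -0.18182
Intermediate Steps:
s = -1/44 (s = 1/(-44) = -1/44 ≈ -0.022727)
8*s = 8*(-1/44) = -2/11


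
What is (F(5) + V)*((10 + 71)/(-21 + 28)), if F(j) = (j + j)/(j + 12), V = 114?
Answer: 157788/119 ≈ 1325.9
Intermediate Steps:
F(j) = 2*j/(12 + j) (F(j) = (2*j)/(12 + j) = 2*j/(12 + j))
(F(5) + V)*((10 + 71)/(-21 + 28)) = (2*5/(12 + 5) + 114)*((10 + 71)/(-21 + 28)) = (2*5/17 + 114)*(81/7) = (2*5*(1/17) + 114)*(81*(⅐)) = (10/17 + 114)*(81/7) = (1948/17)*(81/7) = 157788/119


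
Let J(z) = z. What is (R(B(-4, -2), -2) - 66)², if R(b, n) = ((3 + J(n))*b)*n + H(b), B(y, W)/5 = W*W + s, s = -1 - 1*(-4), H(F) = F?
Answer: 10201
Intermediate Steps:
s = 3 (s = -1 + 4 = 3)
B(y, W) = 15 + 5*W² (B(y, W) = 5*(W*W + 3) = 5*(W² + 3) = 5*(3 + W²) = 15 + 5*W²)
R(b, n) = b + b*n*(3 + n) (R(b, n) = ((3 + n)*b)*n + b = (b*(3 + n))*n + b = b*n*(3 + n) + b = b + b*n*(3 + n))
(R(B(-4, -2), -2) - 66)² = ((15 + 5*(-2)²)*(1 + (-2)² + 3*(-2)) - 66)² = ((15 + 5*4)*(1 + 4 - 6) - 66)² = ((15 + 20)*(-1) - 66)² = (35*(-1) - 66)² = (-35 - 66)² = (-101)² = 10201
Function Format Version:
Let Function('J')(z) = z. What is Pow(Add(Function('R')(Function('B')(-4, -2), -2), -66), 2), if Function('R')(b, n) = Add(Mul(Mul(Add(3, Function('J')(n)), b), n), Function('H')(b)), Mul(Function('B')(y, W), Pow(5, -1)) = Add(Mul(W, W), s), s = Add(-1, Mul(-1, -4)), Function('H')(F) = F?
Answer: 10201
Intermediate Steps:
s = 3 (s = Add(-1, 4) = 3)
Function('B')(y, W) = Add(15, Mul(5, Pow(W, 2))) (Function('B')(y, W) = Mul(5, Add(Mul(W, W), 3)) = Mul(5, Add(Pow(W, 2), 3)) = Mul(5, Add(3, Pow(W, 2))) = Add(15, Mul(5, Pow(W, 2))))
Function('R')(b, n) = Add(b, Mul(b, n, Add(3, n))) (Function('R')(b, n) = Add(Mul(Mul(Add(3, n), b), n), b) = Add(Mul(Mul(b, Add(3, n)), n), b) = Add(Mul(b, n, Add(3, n)), b) = Add(b, Mul(b, n, Add(3, n))))
Pow(Add(Function('R')(Function('B')(-4, -2), -2), -66), 2) = Pow(Add(Mul(Add(15, Mul(5, Pow(-2, 2))), Add(1, Pow(-2, 2), Mul(3, -2))), -66), 2) = Pow(Add(Mul(Add(15, Mul(5, 4)), Add(1, 4, -6)), -66), 2) = Pow(Add(Mul(Add(15, 20), -1), -66), 2) = Pow(Add(Mul(35, -1), -66), 2) = Pow(Add(-35, -66), 2) = Pow(-101, 2) = 10201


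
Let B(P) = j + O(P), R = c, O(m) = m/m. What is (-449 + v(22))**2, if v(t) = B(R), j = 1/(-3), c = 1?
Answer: 1809025/9 ≈ 2.0100e+5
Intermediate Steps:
O(m) = 1
j = -1/3 ≈ -0.33333
R = 1
B(P) = 2/3 (B(P) = -1/3 + 1 = 2/3)
v(t) = 2/3
(-449 + v(22))**2 = (-449 + 2/3)**2 = (-1345/3)**2 = 1809025/9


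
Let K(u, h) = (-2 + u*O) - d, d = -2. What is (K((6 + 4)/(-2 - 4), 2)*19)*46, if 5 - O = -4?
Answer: -13110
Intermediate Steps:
O = 9 (O = 5 - 1*(-4) = 5 + 4 = 9)
K(u, h) = 9*u (K(u, h) = (-2 + u*9) - 1*(-2) = (-2 + 9*u) + 2 = 9*u)
(K((6 + 4)/(-2 - 4), 2)*19)*46 = ((9*((6 + 4)/(-2 - 4)))*19)*46 = ((9*(10/(-6)))*19)*46 = ((9*(10*(-⅙)))*19)*46 = ((9*(-5/3))*19)*46 = -15*19*46 = -285*46 = -13110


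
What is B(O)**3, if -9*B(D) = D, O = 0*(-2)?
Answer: 0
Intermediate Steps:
O = 0
B(D) = -D/9
B(O)**3 = (-1/9*0)**3 = 0**3 = 0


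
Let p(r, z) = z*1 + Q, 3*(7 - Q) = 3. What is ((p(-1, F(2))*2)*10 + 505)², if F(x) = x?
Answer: 442225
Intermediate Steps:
Q = 6 (Q = 7 - ⅓*3 = 7 - 1 = 6)
p(r, z) = 6 + z (p(r, z) = z*1 + 6 = z + 6 = 6 + z)
((p(-1, F(2))*2)*10 + 505)² = (((6 + 2)*2)*10 + 505)² = ((8*2)*10 + 505)² = (16*10 + 505)² = (160 + 505)² = 665² = 442225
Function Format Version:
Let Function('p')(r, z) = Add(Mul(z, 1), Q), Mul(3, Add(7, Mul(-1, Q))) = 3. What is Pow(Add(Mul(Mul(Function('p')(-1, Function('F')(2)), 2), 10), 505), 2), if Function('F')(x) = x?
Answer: 442225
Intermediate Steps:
Q = 6 (Q = Add(7, Mul(Rational(-1, 3), 3)) = Add(7, -1) = 6)
Function('p')(r, z) = Add(6, z) (Function('p')(r, z) = Add(Mul(z, 1), 6) = Add(z, 6) = Add(6, z))
Pow(Add(Mul(Mul(Function('p')(-1, Function('F')(2)), 2), 10), 505), 2) = Pow(Add(Mul(Mul(Add(6, 2), 2), 10), 505), 2) = Pow(Add(Mul(Mul(8, 2), 10), 505), 2) = Pow(Add(Mul(16, 10), 505), 2) = Pow(Add(160, 505), 2) = Pow(665, 2) = 442225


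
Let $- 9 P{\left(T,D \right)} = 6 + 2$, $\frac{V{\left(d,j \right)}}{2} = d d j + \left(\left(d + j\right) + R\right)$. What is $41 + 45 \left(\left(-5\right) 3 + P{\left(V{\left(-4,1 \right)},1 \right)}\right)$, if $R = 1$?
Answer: $-674$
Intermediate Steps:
$V{\left(d,j \right)} = 2 + 2 d + 2 j + 2 j d^{2}$ ($V{\left(d,j \right)} = 2 \left(d d j + \left(\left(d + j\right) + 1\right)\right) = 2 \left(d^{2} j + \left(1 + d + j\right)\right) = 2 \left(j d^{2} + \left(1 + d + j\right)\right) = 2 \left(1 + d + j + j d^{2}\right) = 2 + 2 d + 2 j + 2 j d^{2}$)
$P{\left(T,D \right)} = - \frac{8}{9}$ ($P{\left(T,D \right)} = - \frac{6 + 2}{9} = \left(- \frac{1}{9}\right) 8 = - \frac{8}{9}$)
$41 + 45 \left(\left(-5\right) 3 + P{\left(V{\left(-4,1 \right)},1 \right)}\right) = 41 + 45 \left(\left(-5\right) 3 - \frac{8}{9}\right) = 41 + 45 \left(-15 - \frac{8}{9}\right) = 41 + 45 \left(- \frac{143}{9}\right) = 41 - 715 = -674$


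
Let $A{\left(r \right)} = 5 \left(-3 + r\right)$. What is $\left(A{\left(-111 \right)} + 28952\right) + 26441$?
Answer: $54823$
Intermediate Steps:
$A{\left(r \right)} = -15 + 5 r$
$\left(A{\left(-111 \right)} + 28952\right) + 26441 = \left(\left(-15 + 5 \left(-111\right)\right) + 28952\right) + 26441 = \left(\left(-15 - 555\right) + 28952\right) + 26441 = \left(-570 + 28952\right) + 26441 = 28382 + 26441 = 54823$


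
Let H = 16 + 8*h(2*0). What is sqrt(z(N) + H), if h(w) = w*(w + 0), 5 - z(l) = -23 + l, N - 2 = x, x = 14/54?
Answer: 7*sqrt(69)/9 ≈ 6.4607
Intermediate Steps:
x = 7/27 (x = 14*(1/54) = 7/27 ≈ 0.25926)
N = 61/27 (N = 2 + 7/27 = 61/27 ≈ 2.2593)
z(l) = 28 - l (z(l) = 5 - (-23 + l) = 5 + (23 - l) = 28 - l)
h(w) = w**2 (h(w) = w*w = w**2)
H = 16 (H = 16 + 8*(2*0)**2 = 16 + 8*0**2 = 16 + 8*0 = 16 + 0 = 16)
sqrt(z(N) + H) = sqrt((28 - 1*61/27) + 16) = sqrt((28 - 61/27) + 16) = sqrt(695/27 + 16) = sqrt(1127/27) = 7*sqrt(69)/9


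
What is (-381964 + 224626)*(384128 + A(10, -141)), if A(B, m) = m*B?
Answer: -60216084684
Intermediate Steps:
A(B, m) = B*m
(-381964 + 224626)*(384128 + A(10, -141)) = (-381964 + 224626)*(384128 + 10*(-141)) = -157338*(384128 - 1410) = -157338*382718 = -60216084684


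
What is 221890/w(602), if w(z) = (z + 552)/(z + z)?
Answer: 133577780/577 ≈ 2.3150e+5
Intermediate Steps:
w(z) = (552 + z)/(2*z) (w(z) = (552 + z)/((2*z)) = (552 + z)*(1/(2*z)) = (552 + z)/(2*z))
221890/w(602) = 221890/(((½)*(552 + 602)/602)) = 221890/(((½)*(1/602)*1154)) = 221890/(577/602) = 221890*(602/577) = 133577780/577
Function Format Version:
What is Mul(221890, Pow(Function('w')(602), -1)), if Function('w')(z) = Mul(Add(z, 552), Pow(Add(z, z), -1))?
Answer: Rational(133577780, 577) ≈ 2.3150e+5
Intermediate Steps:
Function('w')(z) = Mul(Rational(1, 2), Pow(z, -1), Add(552, z)) (Function('w')(z) = Mul(Add(552, z), Pow(Mul(2, z), -1)) = Mul(Add(552, z), Mul(Rational(1, 2), Pow(z, -1))) = Mul(Rational(1, 2), Pow(z, -1), Add(552, z)))
Mul(221890, Pow(Function('w')(602), -1)) = Mul(221890, Pow(Mul(Rational(1, 2), Pow(602, -1), Add(552, 602)), -1)) = Mul(221890, Pow(Mul(Rational(1, 2), Rational(1, 602), 1154), -1)) = Mul(221890, Pow(Rational(577, 602), -1)) = Mul(221890, Rational(602, 577)) = Rational(133577780, 577)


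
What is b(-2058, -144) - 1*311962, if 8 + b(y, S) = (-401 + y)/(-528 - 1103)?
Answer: -508820611/1631 ≈ -3.1197e+5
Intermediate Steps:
b(y, S) = -12647/1631 - y/1631 (b(y, S) = -8 + (-401 + y)/(-528 - 1103) = -8 + (-401 + y)/(-1631) = -8 + (-401 + y)*(-1/1631) = -8 + (401/1631 - y/1631) = -12647/1631 - y/1631)
b(-2058, -144) - 1*311962 = (-12647/1631 - 1/1631*(-2058)) - 1*311962 = (-12647/1631 + 294/233) - 311962 = -10589/1631 - 311962 = -508820611/1631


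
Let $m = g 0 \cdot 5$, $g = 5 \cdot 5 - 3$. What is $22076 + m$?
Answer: $22076$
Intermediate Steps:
$g = 22$ ($g = 25 - 3 = 22$)
$m = 0$ ($m = 22 \cdot 0 \cdot 5 = 0 \cdot 5 = 0$)
$22076 + m = 22076 + 0 = 22076$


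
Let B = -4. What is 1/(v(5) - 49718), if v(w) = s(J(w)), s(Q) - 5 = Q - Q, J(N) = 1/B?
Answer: -1/49713 ≈ -2.0115e-5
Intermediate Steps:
J(N) = -1/4 (J(N) = 1/(-4) = -1/4)
s(Q) = 5 (s(Q) = 5 + (Q - Q) = 5 + 0 = 5)
v(w) = 5
1/(v(5) - 49718) = 1/(5 - 49718) = 1/(-49713) = -1/49713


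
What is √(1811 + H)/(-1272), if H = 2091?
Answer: -√3902/1272 ≈ -0.049109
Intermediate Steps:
√(1811 + H)/(-1272) = √(1811 + 2091)/(-1272) = √3902*(-1/1272) = -√3902/1272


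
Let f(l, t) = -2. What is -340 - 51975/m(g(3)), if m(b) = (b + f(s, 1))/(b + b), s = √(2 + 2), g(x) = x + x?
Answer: -156265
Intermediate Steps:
g(x) = 2*x
s = 2 (s = √4 = 2)
m(b) = (-2 + b)/(2*b) (m(b) = (b - 2)/(b + b) = (-2 + b)/((2*b)) = (-2 + b)*(1/(2*b)) = (-2 + b)/(2*b))
-340 - 51975/m(g(3)) = -340 - 51975/((-2 + 2*3)/(2*((2*3)))) = -340 - 51975/((½)*(-2 + 6)/6) = -340 - 51975/((½)*(⅙)*4) = -340 - 51975/⅓ = -340 - 51975*3 = -340 - 275*567 = -340 - 155925 = -156265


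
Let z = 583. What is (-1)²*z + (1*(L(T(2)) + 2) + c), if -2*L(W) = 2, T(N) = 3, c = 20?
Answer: 604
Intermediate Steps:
L(W) = -1 (L(W) = -½*2 = -1)
(-1)²*z + (1*(L(T(2)) + 2) + c) = (-1)²*583 + (1*(-1 + 2) + 20) = 1*583 + (1*1 + 20) = 583 + (1 + 20) = 583 + 21 = 604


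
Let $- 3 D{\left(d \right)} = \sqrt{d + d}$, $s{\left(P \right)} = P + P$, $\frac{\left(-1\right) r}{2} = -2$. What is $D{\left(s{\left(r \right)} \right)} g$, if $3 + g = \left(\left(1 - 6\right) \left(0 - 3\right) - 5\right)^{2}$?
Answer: $- \frac{388}{3} \approx -129.33$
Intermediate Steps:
$r = 4$ ($r = \left(-2\right) \left(-2\right) = 4$)
$s{\left(P \right)} = 2 P$
$g = 97$ ($g = -3 + \left(\left(1 - 6\right) \left(0 - 3\right) - 5\right)^{2} = -3 + \left(\left(1 - 6\right) \left(-3\right) - 5\right)^{2} = -3 + \left(\left(-5\right) \left(-3\right) - 5\right)^{2} = -3 + \left(15 - 5\right)^{2} = -3 + 10^{2} = -3 + 100 = 97$)
$D{\left(d \right)} = - \frac{\sqrt{2} \sqrt{d}}{3}$ ($D{\left(d \right)} = - \frac{\sqrt{d + d}}{3} = - \frac{\sqrt{2 d}}{3} = - \frac{\sqrt{2} \sqrt{d}}{3}$)
$D{\left(s{\left(r \right)} \right)} g = - \frac{\sqrt{2} \sqrt{2 \cdot 4}}{3} \cdot 97 = - \frac{\sqrt{2} \sqrt{8}}{3} \cdot 97 = - \frac{\sqrt{2} \cdot 2 \sqrt{2}}{3} \cdot 97 = \left(- \frac{4}{3}\right) 97 = - \frac{388}{3}$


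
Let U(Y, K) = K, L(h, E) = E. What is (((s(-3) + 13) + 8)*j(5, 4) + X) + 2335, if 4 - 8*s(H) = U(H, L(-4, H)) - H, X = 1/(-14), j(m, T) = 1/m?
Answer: 81873/35 ≈ 2339.2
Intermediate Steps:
X = -1/14 ≈ -0.071429
s(H) = 1/2 (s(H) = 1/2 - (H - H)/8 = 1/2 - 1/8*0 = 1/2 + 0 = 1/2)
(((s(-3) + 13) + 8)*j(5, 4) + X) + 2335 = (((1/2 + 13) + 8)/5 - 1/14) + 2335 = ((27/2 + 8)*(1/5) - 1/14) + 2335 = ((43/2)*(1/5) - 1/14) + 2335 = (43/10 - 1/14) + 2335 = 148/35 + 2335 = 81873/35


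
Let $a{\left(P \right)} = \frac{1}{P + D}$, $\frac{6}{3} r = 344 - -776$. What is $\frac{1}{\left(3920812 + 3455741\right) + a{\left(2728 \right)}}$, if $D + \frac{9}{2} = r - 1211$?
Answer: $\frac{4145}{30575812187} \approx 1.3556 \cdot 10^{-7}$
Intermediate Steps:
$r = 560$ ($r = \frac{344 - -776}{2} = \frac{344 + 776}{2} = \frac{1}{2} \cdot 1120 = 560$)
$D = - \frac{1311}{2}$ ($D = - \frac{9}{2} + \left(560 - 1211\right) = - \frac{9}{2} - 651 = - \frac{1311}{2} \approx -655.5$)
$a{\left(P \right)} = \frac{1}{- \frac{1311}{2} + P}$ ($a{\left(P \right)} = \frac{1}{P - \frac{1311}{2}} = \frac{1}{- \frac{1311}{2} + P}$)
$\frac{1}{\left(3920812 + 3455741\right) + a{\left(2728 \right)}} = \frac{1}{\left(3920812 + 3455741\right) + \frac{2}{-1311 + 2 \cdot 2728}} = \frac{1}{7376553 + \frac{2}{-1311 + 5456}} = \frac{1}{7376553 + \frac{2}{4145}} = \frac{1}{\frac{30575812187}{4145}} = \frac{4145}{30575812187}$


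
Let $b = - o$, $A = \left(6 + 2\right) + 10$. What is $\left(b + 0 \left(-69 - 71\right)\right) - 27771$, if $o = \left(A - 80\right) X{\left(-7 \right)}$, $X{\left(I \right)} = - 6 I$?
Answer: $-25167$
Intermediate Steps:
$A = 18$ ($A = 8 + 10 = 18$)
$o = -2604$ ($o = \left(18 - 80\right) \left(\left(-6\right) \left(-7\right)\right) = \left(-62\right) 42 = -2604$)
$b = 2604$ ($b = \left(-1\right) \left(-2604\right) = 2604$)
$\left(b + 0 \left(-69 - 71\right)\right) - 27771 = \left(2604 + 0 \left(-69 - 71\right)\right) - 27771 = \left(2604 + 0 \left(-140\right)\right) - 27771 = \left(2604 + 0\right) - 27771 = 2604 - 27771 = -25167$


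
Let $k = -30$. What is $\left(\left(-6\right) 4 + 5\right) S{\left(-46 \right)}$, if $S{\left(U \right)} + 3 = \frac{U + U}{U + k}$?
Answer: $34$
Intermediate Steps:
$S{\left(U \right)} = -3 + \frac{2 U}{-30 + U}$ ($S{\left(U \right)} = -3 + \frac{U + U}{U - 30} = -3 + \frac{2 U}{-30 + U}$)
$\left(\left(-6\right) 4 + 5\right) S{\left(-46 \right)} = \left(\left(-6\right) 4 + 5\right) \frac{90 - -46}{-30 - 46} = \left(-24 + 5\right) \frac{90 + 46}{-76} = - 19 \left(\left(- \frac{1}{76}\right) 136\right) = \left(-19\right) \left(- \frac{34}{19}\right) = 34$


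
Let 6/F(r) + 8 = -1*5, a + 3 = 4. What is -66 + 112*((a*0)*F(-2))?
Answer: -66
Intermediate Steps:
a = 1 (a = -3 + 4 = 1)
F(r) = -6/13 (F(r) = 6/(-8 - 1*5) = 6/(-8 - 5) = 6/(-13) = 6*(-1/13) = -6/13)
-66 + 112*((a*0)*F(-2)) = -66 + 112*((1*0)*(-6/13)) = -66 + 112*(0*(-6/13)) = -66 + 112*0 = -66 + 0 = -66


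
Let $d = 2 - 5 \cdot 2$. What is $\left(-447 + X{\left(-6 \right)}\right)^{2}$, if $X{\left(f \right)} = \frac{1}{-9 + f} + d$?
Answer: $\frac{46594276}{225} \approx 2.0709 \cdot 10^{5}$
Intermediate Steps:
$d = -8$ ($d = 2 - 10 = -8$)
$X{\left(f \right)} = -8 + \frac{1}{-9 + f}$ ($X{\left(f \right)} = \frac{1}{-9 + f} - 8 = -8 + \frac{1}{-9 + f}$)
$\left(-447 + X{\left(-6 \right)}\right)^{2} = \left(-447 + \frac{73 - -48}{-9 - 6}\right)^{2} = \left(-447 + \frac{73 + 48}{-15}\right)^{2} = \left(-447 - \frac{121}{15}\right)^{2} = \left(- \frac{6826}{15}\right)^{2} = \frac{46594276}{225}$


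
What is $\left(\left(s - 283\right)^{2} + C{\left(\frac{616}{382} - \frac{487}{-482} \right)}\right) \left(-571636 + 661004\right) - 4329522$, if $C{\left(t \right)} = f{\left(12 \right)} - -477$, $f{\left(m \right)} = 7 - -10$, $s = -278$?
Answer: $28165804598$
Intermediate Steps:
$f{\left(m \right)} = 17$ ($f{\left(m \right)} = 7 + 10 = 17$)
$C{\left(t \right)} = 494$ ($C{\left(t \right)} = 17 - -477 = 17 + 477 = 494$)
$\left(\left(s - 283\right)^{2} + C{\left(\frac{616}{382} - \frac{487}{-482} \right)}\right) \left(-571636 + 661004\right) - 4329522 = \left(\left(-278 - 283\right)^{2} + 494\right) \left(-571636 + 661004\right) - 4329522 = \left(\left(-561\right)^{2} + 494\right) 89368 - 4329522 = \left(314721 + 494\right) 89368 - 4329522 = 315215 \cdot 89368 - 4329522 = 28170134120 - 4329522 = 28165804598$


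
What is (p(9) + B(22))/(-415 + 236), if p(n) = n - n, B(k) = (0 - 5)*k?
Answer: 110/179 ≈ 0.61452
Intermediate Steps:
B(k) = -5*k
p(n) = 0
(p(9) + B(22))/(-415 + 236) = (0 - 5*22)/(-415 + 236) = (0 - 110)/(-179) = -110*(-1/179) = 110/179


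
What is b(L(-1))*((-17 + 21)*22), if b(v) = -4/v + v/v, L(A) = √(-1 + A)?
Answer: 88 + 176*I*√2 ≈ 88.0 + 248.9*I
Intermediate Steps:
b(v) = 1 - 4/v (b(v) = -4/v + 1 = 1 - 4/v)
b(L(-1))*((-17 + 21)*22) = ((-4 + √(-1 - 1))/(√(-1 - 1)))*((-17 + 21)*22) = ((-4 + √(-2))/(√(-2)))*(4*22) = ((-4 + I*√2)/((I*√2)))*88 = ((-I*√2/2)*(-4 + I*√2))*88 = -I*√2*(-4 + I*√2)/2*88 = -44*I*√2*(-4 + I*√2)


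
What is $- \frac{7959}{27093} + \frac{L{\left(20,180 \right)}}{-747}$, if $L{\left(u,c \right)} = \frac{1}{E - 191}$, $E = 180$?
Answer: $- \frac{1980970}{6746157} \approx -0.29364$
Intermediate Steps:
$L{\left(u,c \right)} = - \frac{1}{11}$ ($L{\left(u,c \right)} = \frac{1}{180 - 191} = \frac{1}{-11} = - \frac{1}{11}$)
$- \frac{7959}{27093} + \frac{L{\left(20,180 \right)}}{-747} = - \frac{7959}{27093} - \frac{1}{11 \left(-747\right)} = \left(-7959\right) \frac{1}{27093} - - \frac{1}{8217} = - \frac{2653}{9031} + \frac{1}{8217} = - \frac{1980970}{6746157}$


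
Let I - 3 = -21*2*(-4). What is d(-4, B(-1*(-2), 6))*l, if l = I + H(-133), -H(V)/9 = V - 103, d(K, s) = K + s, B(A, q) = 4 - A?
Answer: -4590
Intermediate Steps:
H(V) = 927 - 9*V (H(V) = -9*(V - 103) = -9*(-103 + V) = 927 - 9*V)
I = 171 (I = 3 - 21*2*(-4) = 3 - 42*(-4) = 3 + 168 = 171)
l = 2295 (l = 171 + (927 - 9*(-133)) = 171 + (927 + 1197) = 171 + 2124 = 2295)
d(-4, B(-1*(-2), 6))*l = (-4 + (4 - (-1)*(-2)))*2295 = (-4 + (4 - 1*2))*2295 = (-4 + (4 - 2))*2295 = (-4 + 2)*2295 = -2*2295 = -4590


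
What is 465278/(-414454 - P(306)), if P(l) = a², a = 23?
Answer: -465278/414983 ≈ -1.1212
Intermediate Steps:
P(l) = 529 (P(l) = 23² = 529)
465278/(-414454 - P(306)) = 465278/(-414454 - 1*529) = 465278/(-414454 - 529) = 465278/(-414983) = 465278*(-1/414983) = -465278/414983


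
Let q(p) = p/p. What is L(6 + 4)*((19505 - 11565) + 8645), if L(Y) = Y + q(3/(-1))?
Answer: 182435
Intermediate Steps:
q(p) = 1
L(Y) = 1 + Y (L(Y) = Y + 1 = 1 + Y)
L(6 + 4)*((19505 - 11565) + 8645) = (1 + (6 + 4))*((19505 - 11565) + 8645) = (1 + 10)*(7940 + 8645) = 11*16585 = 182435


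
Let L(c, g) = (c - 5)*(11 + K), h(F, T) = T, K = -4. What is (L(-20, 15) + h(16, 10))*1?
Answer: -165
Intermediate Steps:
L(c, g) = -35 + 7*c (L(c, g) = (c - 5)*(11 - 4) = (-5 + c)*7 = -35 + 7*c)
(L(-20, 15) + h(16, 10))*1 = ((-35 + 7*(-20)) + 10)*1 = ((-35 - 140) + 10)*1 = (-175 + 10)*1 = -165*1 = -165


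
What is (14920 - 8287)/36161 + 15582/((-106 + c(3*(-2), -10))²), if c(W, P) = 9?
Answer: 625870599/340238849 ≈ 1.8395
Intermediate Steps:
(14920 - 8287)/36161 + 15582/((-106 + c(3*(-2), -10))²) = (14920 - 8287)/36161 + 15582/((-106 + 9)²) = 6633*(1/36161) + 15582/((-97)²) = 6633/36161 + 15582/9409 = 625870599/340238849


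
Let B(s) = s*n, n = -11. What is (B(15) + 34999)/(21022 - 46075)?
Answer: -34834/25053 ≈ -1.3904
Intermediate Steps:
B(s) = -11*s (B(s) = s*(-11) = -11*s)
(B(15) + 34999)/(21022 - 46075) = (-11*15 + 34999)/(21022 - 46075) = (-165 + 34999)/(-25053) = 34834*(-1/25053) = -34834/25053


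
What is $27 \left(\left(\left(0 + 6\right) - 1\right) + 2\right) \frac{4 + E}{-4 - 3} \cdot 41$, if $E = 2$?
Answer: $-6642$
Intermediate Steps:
$27 \left(\left(\left(0 + 6\right) - 1\right) + 2\right) \frac{4 + E}{-4 - 3} \cdot 41 = 27 \left(\left(\left(0 + 6\right) - 1\right) + 2\right) \frac{4 + 2}{-4 - 3} \cdot 41 = 27 \left(\left(6 - 1\right) + 2\right) \frac{6}{-7} \cdot 41 = 27 \left(5 + 2\right) 6 \left(- \frac{1}{7}\right) 41 = 27 \cdot 7 \left(- \frac{6}{7}\right) 41 = 27 \left(-6\right) 41 = \left(-162\right) 41 = -6642$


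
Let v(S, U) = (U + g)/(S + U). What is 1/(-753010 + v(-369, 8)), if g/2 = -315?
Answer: -361/271835988 ≈ -1.3280e-6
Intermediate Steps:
g = -630 (g = 2*(-315) = -630)
v(S, U) = (-630 + U)/(S + U) (v(S, U) = (U - 630)/(S + U) = (-630 + U)/(S + U))
1/(-753010 + v(-369, 8)) = 1/(-753010 + (-630 + 8)/(-369 + 8)) = 1/(-753010 - 622/(-361)) = 1/(-753010 - 1/361*(-622)) = 1/(-753010 + 622/361) = 1/(-271835988/361) = -361/271835988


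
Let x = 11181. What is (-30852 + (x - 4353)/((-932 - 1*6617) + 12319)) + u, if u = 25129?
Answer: -4548647/795 ≈ -5721.6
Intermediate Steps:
(-30852 + (x - 4353)/((-932 - 1*6617) + 12319)) + u = (-30852 + (11181 - 4353)/((-932 - 1*6617) + 12319)) + 25129 = (-30852 + 6828/((-932 - 6617) + 12319)) + 25129 = (-30852 + 6828/(-7549 + 12319)) + 25129 = (-30852 + 6828/4770) + 25129 = (-30852 + 6828*(1/4770)) + 25129 = (-30852 + 1138/795) + 25129 = -24526202/795 + 25129 = -4548647/795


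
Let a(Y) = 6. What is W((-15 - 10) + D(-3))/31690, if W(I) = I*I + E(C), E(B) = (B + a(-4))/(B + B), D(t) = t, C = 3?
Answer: 1571/63380 ≈ 0.024787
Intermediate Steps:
E(B) = (6 + B)/(2*B) (E(B) = (B + 6)/(B + B) = (6 + B)/((2*B)) = (6 + B)*(1/(2*B)) = (6 + B)/(2*B))
W(I) = 3/2 + I**2 (W(I) = I*I + (1/2)*(6 + 3)/3 = I**2 + (1/2)*(1/3)*9 = I**2 + 3/2 = 3/2 + I**2)
W((-15 - 10) + D(-3))/31690 = (3/2 + ((-15 - 10) - 3)**2)/31690 = (3/2 + (-25 - 3)**2)*(1/31690) = (3/2 + (-28)**2)*(1/31690) = (3/2 + 784)*(1/31690) = (1571/2)*(1/31690) = 1571/63380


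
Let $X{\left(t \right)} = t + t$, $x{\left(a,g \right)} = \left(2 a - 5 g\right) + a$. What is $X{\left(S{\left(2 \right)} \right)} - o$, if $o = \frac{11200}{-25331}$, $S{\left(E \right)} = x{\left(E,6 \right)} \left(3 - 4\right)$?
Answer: $\frac{1227088}{25331} \approx 48.442$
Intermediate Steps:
$x{\left(a,g \right)} = - 5 g + 3 a$ ($x{\left(a,g \right)} = \left(- 5 g + 2 a\right) + a = - 5 g + 3 a$)
$S{\left(E \right)} = 30 - 3 E$ ($S{\left(E \right)} = \left(\left(-5\right) 6 + 3 E\right) \left(3 - 4\right) = \left(-30 + 3 E\right) \left(-1\right) = 30 - 3 E$)
$o = - \frac{11200}{25331}$ ($o = 11200 \left(- \frac{1}{25331}\right) = - \frac{11200}{25331} \approx -0.44215$)
$X{\left(t \right)} = 2 t$
$X{\left(S{\left(2 \right)} \right)} - o = 2 \left(30 - 6\right) - - \frac{11200}{25331} = 2 \left(30 - 6\right) + \frac{11200}{25331} = 2 \cdot 24 + \frac{11200}{25331} = 48 + \frac{11200}{25331} = \frac{1227088}{25331}$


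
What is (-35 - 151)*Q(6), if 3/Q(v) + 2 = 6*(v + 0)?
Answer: -279/17 ≈ -16.412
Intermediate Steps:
Q(v) = 3/(-2 + 6*v) (Q(v) = 3/(-2 + 6*(v + 0)) = 3/(-2 + 6*v))
(-35 - 151)*Q(6) = (-35 - 151)*(3/(2*(-1 + 3*6))) = -279/(-1 + 18) = -279/17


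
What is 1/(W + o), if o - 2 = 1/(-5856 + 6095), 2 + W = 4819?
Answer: 239/1151742 ≈ 0.00020751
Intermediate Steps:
W = 4817 (W = -2 + 4819 = 4817)
o = 479/239 (o = 2 + 1/(-5856 + 6095) = 2 + 1/239 = 479/239 ≈ 2.0042)
1/(W + o) = 1/(4817 + 479/239) = 1/(1151742/239) = 239/1151742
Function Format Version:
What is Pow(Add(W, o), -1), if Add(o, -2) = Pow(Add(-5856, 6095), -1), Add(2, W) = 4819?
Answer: Rational(239, 1151742) ≈ 0.00020751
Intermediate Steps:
W = 4817 (W = Add(-2, 4819) = 4817)
o = Rational(479, 239) (o = Add(2, Pow(Add(-5856, 6095), -1)) = Add(2, Pow(239, -1)) = Add(2, Rational(1, 239)) = Rational(479, 239) ≈ 2.0042)
Pow(Add(W, o), -1) = Pow(Add(4817, Rational(479, 239)), -1) = Pow(Rational(1151742, 239), -1) = Rational(239, 1151742)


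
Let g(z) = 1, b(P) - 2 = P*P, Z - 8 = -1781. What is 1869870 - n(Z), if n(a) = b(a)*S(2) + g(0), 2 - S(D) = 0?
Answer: -4417193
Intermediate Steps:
Z = -1773 (Z = 8 - 1781 = -1773)
b(P) = 2 + P² (b(P) = 2 + P*P = 2 + P²)
S(D) = 2 (S(D) = 2 - 1*0 = 2 + 0 = 2)
n(a) = 5 + 2*a² (n(a) = (2 + a²)*2 + 1 = (4 + 2*a²) + 1 = 5 + 2*a²)
1869870 - n(Z) = 1869870 - (5 + 2*(-1773)²) = 1869870 - (5 + 2*3143529) = 1869870 - (5 + 6287058) = 1869870 - 1*6287063 = 1869870 - 6287063 = -4417193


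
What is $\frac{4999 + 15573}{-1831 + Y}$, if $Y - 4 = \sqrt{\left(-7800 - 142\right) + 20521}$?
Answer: $- \frac{894882}{79175} - \frac{10286 \sqrt{12579}}{1662675} \approx -11.996$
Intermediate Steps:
$Y = 4 + \sqrt{12579}$ ($Y = 4 + \sqrt{\left(-7800 - 142\right) + 20521} = 4 + \sqrt{-7942 + 20521} = 4 + \sqrt{12579} \approx 116.16$)
$\frac{4999 + 15573}{-1831 + Y} = \frac{4999 + 15573}{-1831 + \left(4 + \sqrt{12579}\right)} = \frac{20572}{-1827 + \sqrt{12579}}$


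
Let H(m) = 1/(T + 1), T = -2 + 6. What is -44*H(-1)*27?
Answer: -1188/5 ≈ -237.60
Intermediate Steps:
T = 4
H(m) = ⅕ (H(m) = 1/(4 + 1) = 1/5 = ⅕)
-44*H(-1)*27 = -44*⅕*27 = -44/5*27 = -1188/5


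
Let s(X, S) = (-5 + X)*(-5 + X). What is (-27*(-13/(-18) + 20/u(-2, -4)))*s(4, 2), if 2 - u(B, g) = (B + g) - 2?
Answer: -147/2 ≈ -73.500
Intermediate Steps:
u(B, g) = 4 - B - g (u(B, g) = 2 - ((B + g) - 2) = 2 - (-2 + B + g) = 2 + (2 - B - g) = 4 - B - g)
s(X, S) = (-5 + X)²
(-27*(-13/(-18) + 20/u(-2, -4)))*s(4, 2) = (-27*(-13/(-18) + 20/(4 - 1*(-2) - 1*(-4))))*(-5 + 4)² = -27*(-13*(-1/18) + 20/(4 + 2 + 4))*(-1)² = -27*(13/18 + 20/10)*1 = -27*(13/18 + 20*(⅒))*1 = -27*(13/18 + 2)*1 = -27*49/18*1 = -147/2*1 = -147/2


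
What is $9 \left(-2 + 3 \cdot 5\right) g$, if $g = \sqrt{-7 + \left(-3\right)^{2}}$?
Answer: $117 \sqrt{2} \approx 165.46$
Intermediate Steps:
$g = \sqrt{2}$ ($g = \sqrt{-7 + 9} = \sqrt{2} \approx 1.4142$)
$9 \left(-2 + 3 \cdot 5\right) g = 9 \left(-2 + 3 \cdot 5\right) \sqrt{2} = 9 \left(-2 + 15\right) \sqrt{2} = 9 \cdot 13 \sqrt{2} = 117 \sqrt{2}$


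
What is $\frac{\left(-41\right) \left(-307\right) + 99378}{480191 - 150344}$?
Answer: $\frac{15995}{47121} \approx 0.33945$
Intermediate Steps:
$\frac{\left(-41\right) \left(-307\right) + 99378}{480191 - 150344} = \frac{12587 + 99378}{329847} = 111965 \cdot \frac{1}{329847} = \frac{15995}{47121}$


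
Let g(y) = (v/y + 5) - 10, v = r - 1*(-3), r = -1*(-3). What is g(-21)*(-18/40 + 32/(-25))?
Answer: 6401/700 ≈ 9.1443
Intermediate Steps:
r = 3
v = 6 (v = 3 - 1*(-3) = 3 + 3 = 6)
g(y) = -5 + 6/y (g(y) = (6/y + 5) - 10 = (5 + 6/y) - 10 = -5 + 6/y)
g(-21)*(-18/40 + 32/(-25)) = (-5 + 6/(-21))*(-18/40 + 32/(-25)) = (-5 + 6*(-1/21))*(-18*1/40 + 32*(-1/25)) = (-5 - 2/7)*(-9/20 - 32/25) = -37/7*(-173/100) = 6401/700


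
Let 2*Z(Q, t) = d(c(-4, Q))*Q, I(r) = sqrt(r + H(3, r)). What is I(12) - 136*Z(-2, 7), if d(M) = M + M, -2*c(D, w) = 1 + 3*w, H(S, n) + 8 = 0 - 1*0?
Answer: 682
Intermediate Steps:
H(S, n) = -8 (H(S, n) = -8 + (0 - 1*0) = -8 + (0 + 0) = -8 + 0 = -8)
I(r) = sqrt(-8 + r) (I(r) = sqrt(r - 8) = sqrt(-8 + r))
c(D, w) = -1/2 - 3*w/2 (c(D, w) = -(1 + 3*w)/2 = -1/2 - 3*w/2)
d(M) = 2*M
Z(Q, t) = Q*(-1 - 3*Q)/2 (Z(Q, t) = ((2*(-1/2 - 3*Q/2))*Q)/2 = ((-1 - 3*Q)*Q)/2 = (Q*(-1 - 3*Q))/2 = Q*(-1 - 3*Q)/2)
I(12) - 136*Z(-2, 7) = sqrt(-8 + 12) - (-68)*(-2)*(1 + 3*(-2)) = sqrt(4) - (-68)*(-2)*(1 - 6) = 2 - (-68)*(-2)*(-5) = 2 - 136*(-5) = 2 + 680 = 682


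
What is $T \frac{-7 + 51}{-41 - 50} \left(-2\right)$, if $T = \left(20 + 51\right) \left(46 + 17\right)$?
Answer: $\frac{56232}{13} \approx 4325.5$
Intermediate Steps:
$T = 4473$ ($T = 71 \cdot 63 = 4473$)
$T \frac{-7 + 51}{-41 - 50} \left(-2\right) = 4473 \frac{-7 + 51}{-41 - 50} \left(-2\right) = 4473 \frac{44}{-91} \left(-2\right) = 4473 \cdot 44 \left(- \frac{1}{91}\right) \left(-2\right) = 4473 \left(- \frac{44}{91}\right) \left(-2\right) = \left(- \frac{28116}{13}\right) \left(-2\right) = \frac{56232}{13}$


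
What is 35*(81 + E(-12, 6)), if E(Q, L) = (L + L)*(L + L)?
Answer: 7875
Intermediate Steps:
E(Q, L) = 4*L² (E(Q, L) = (2*L)*(2*L) = 4*L²)
35*(81 + E(-12, 6)) = 35*(81 + 4*6²) = 35*(81 + 4*36) = 35*(81 + 144) = 35*225 = 7875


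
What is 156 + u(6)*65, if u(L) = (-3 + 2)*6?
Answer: -234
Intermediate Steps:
u(L) = -6 (u(L) = -1*6 = -6)
156 + u(6)*65 = 156 - 6*65 = 156 - 390 = -234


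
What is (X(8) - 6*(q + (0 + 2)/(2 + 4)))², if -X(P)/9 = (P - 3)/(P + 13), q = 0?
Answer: 841/49 ≈ 17.163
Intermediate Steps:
X(P) = -9*(-3 + P)/(13 + P) (X(P) = -9*(P - 3)/(P + 13) = -9*(-3 + P)/(13 + P))
(X(8) - 6*(q + (0 + 2)/(2 + 4)))² = (9*(3 - 1*8)/(13 + 8) - 6*(0 + (0 + 2)/(2 + 4)))² = (9*(3 - 8)/21 - 6*(0 + 2/6))² = (9*(1/21)*(-5) - 6*(0 + 2*(⅙)))² = (-15/7 - 6*(0 + ⅓))² = (-15/7 - 6*⅓)² = (-15/7 - 2)² = (-29/7)² = 841/49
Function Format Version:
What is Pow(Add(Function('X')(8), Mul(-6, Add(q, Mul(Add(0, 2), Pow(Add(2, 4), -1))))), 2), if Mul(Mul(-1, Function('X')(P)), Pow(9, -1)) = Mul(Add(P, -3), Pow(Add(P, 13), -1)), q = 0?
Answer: Rational(841, 49) ≈ 17.163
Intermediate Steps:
Function('X')(P) = Mul(-9, Pow(Add(13, P), -1), Add(-3, P)) (Function('X')(P) = Mul(-9, Mul(Add(P, -3), Pow(Add(P, 13), -1))) = Mul(-9, Mul(Add(-3, P), Pow(Add(13, P), -1))) = Mul(-9, Mul(Pow(Add(13, P), -1), Add(-3, P))) = Mul(-9, Pow(Add(13, P), -1), Add(-3, P)))
Pow(Add(Function('X')(8), Mul(-6, Add(q, Mul(Add(0, 2), Pow(Add(2, 4), -1))))), 2) = Pow(Add(Mul(9, Pow(Add(13, 8), -1), Add(3, Mul(-1, 8))), Mul(-6, Add(0, Mul(Add(0, 2), Pow(Add(2, 4), -1))))), 2) = Pow(Add(Mul(9, Pow(21, -1), Add(3, -8)), Mul(-6, Add(0, Mul(2, Pow(6, -1))))), 2) = Pow(Add(Mul(9, Rational(1, 21), -5), Mul(-6, Add(0, Mul(2, Rational(1, 6))))), 2) = Pow(Add(Rational(-15, 7), Mul(-6, Add(0, Rational(1, 3)))), 2) = Pow(Add(Rational(-15, 7), Mul(-6, Rational(1, 3))), 2) = Pow(Add(Rational(-15, 7), -2), 2) = Pow(Rational(-29, 7), 2) = Rational(841, 49)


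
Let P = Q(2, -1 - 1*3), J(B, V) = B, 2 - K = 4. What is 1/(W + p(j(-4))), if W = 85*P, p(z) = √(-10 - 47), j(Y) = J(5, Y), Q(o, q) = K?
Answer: -170/28957 - I*√57/28957 ≈ -0.0058708 - 0.00026073*I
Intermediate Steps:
K = -2 (K = 2 - 1*4 = 2 - 4 = -2)
Q(o, q) = -2
P = -2
j(Y) = 5
p(z) = I*√57 (p(z) = √(-57) = I*√57)
W = -170 (W = 85*(-2) = -170)
1/(W + p(j(-4))) = 1/(-170 + I*√57)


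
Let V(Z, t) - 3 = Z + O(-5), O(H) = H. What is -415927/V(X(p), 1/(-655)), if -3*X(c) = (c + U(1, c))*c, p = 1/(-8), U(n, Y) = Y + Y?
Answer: 26619328/129 ≈ 2.0635e+5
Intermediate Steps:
U(n, Y) = 2*Y
p = -1/8 (p = 1*(-1/8) = -1/8 ≈ -0.12500)
X(c) = -c**2 (X(c) = -(c + 2*c)*c/3 = -3*c*c/3 = -c**2)
V(Z, t) = -2 + Z (V(Z, t) = 3 + (Z - 5) = 3 + (-5 + Z) = -2 + Z)
-415927/V(X(p), 1/(-655)) = -415927/(-2 - (-1/8)**2) = -415927/(-2 - 1*1/64) = -415927/(-2 - 1/64) = -415927/(-129/64) = -415927*(-64/129) = 26619328/129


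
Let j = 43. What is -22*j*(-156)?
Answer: 147576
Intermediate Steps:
-22*j*(-156) = -22*43*(-156) = -946*(-156) = 147576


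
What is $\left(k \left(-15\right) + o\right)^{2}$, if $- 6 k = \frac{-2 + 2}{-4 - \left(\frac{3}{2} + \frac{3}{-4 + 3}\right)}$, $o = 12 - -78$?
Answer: $8100$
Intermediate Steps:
$o = 90$ ($o = 12 + 78 = 90$)
$k = 0$ ($k = - \frac{\left(-2 + 2\right) \frac{1}{-4 - \left(\frac{3}{2} + \frac{3}{-4 + 3}\right)}}{6} = - \frac{0 \frac{1}{-4 + \left(- \frac{3}{-1} + 6 \left(- \frac{1}{4}\right)\right)}}{6} = - \frac{0 \frac{1}{-4 - - \frac{3}{2}}}{6} = - \frac{0 \frac{1}{-4 + \left(3 - \frac{3}{2}\right)}}{6} = - \frac{0 \frac{1}{-4 + \frac{3}{2}}}{6} = - \frac{0 \frac{1}{- \frac{5}{2}}}{6} = - \frac{0 \left(- \frac{2}{5}\right)}{6} = \left(- \frac{1}{6}\right) 0 = 0$)
$\left(k \left(-15\right) + o\right)^{2} = \left(0 \left(-15\right) + 90\right)^{2} = \left(0 + 90\right)^{2} = 90^{2} = 8100$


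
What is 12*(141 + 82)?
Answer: 2676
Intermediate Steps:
12*(141 + 82) = 12*223 = 2676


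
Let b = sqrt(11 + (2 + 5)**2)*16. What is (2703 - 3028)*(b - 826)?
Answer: 268450 - 10400*sqrt(15) ≈ 2.2817e+5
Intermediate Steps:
b = 32*sqrt(15) (b = sqrt(11 + 7**2)*16 = sqrt(11 + 49)*16 = sqrt(60)*16 = (2*sqrt(15))*16 = 32*sqrt(15) ≈ 123.94)
(2703 - 3028)*(b - 826) = (2703 - 3028)*(32*sqrt(15) - 826) = -325*(-826 + 32*sqrt(15)) = 268450 - 10400*sqrt(15)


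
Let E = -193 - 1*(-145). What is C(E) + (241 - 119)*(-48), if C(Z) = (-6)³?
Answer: -6072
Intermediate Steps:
E = -48 (E = -193 + 145 = -48)
C(Z) = -216
C(E) + (241 - 119)*(-48) = -216 + (241 - 119)*(-48) = -216 + 122*(-48) = -216 - 5856 = -6072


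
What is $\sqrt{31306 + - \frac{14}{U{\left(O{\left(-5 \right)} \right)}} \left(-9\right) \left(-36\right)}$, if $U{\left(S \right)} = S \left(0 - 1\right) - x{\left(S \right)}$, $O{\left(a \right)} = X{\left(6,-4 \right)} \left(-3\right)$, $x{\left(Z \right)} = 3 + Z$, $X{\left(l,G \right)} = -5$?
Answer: $\frac{\sqrt{3804658}}{11} \approx 177.32$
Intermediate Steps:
$O{\left(a \right)} = 15$ ($O{\left(a \right)} = \left(-5\right) \left(-3\right) = 15$)
$U{\left(S \right)} = -3 - 2 S$ ($U{\left(S \right)} = S \left(0 - 1\right) - \left(3 + S\right) = S \left(-1\right) - \left(3 + S\right) = - S - \left(3 + S\right) = -3 - 2 S$)
$\sqrt{31306 + - \frac{14}{U{\left(O{\left(-5 \right)} \right)}} \left(-9\right) \left(-36\right)} = \sqrt{31306 + - \frac{14}{-3 - 30} \left(-9\right) \left(-36\right)} = \sqrt{31306 + - \frac{14}{-33} \left(-9\right) \left(-36\right)} = \sqrt{31306 + \left(-14\right) \left(- \frac{1}{33}\right) \left(-9\right) \left(-36\right)} = \sqrt{31306 + \frac{14}{33} \left(-9\right) \left(-36\right)} = \sqrt{31306 - - \frac{1512}{11}} = \sqrt{31306 + \frac{1512}{11}} = \sqrt{\frac{345878}{11}} = \frac{\sqrt{3804658}}{11}$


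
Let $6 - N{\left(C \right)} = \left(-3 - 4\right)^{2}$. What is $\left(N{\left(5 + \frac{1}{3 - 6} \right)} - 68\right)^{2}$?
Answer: $12321$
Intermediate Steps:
$N{\left(C \right)} = -43$ ($N{\left(C \right)} = 6 - \left(-3 - 4\right)^{2} = 6 - \left(-7\right)^{2} = 6 - 49 = -43$)
$\left(N{\left(5 + \frac{1}{3 - 6} \right)} - 68\right)^{2} = \left(-43 - 68\right)^{2} = \left(-111\right)^{2} = 12321$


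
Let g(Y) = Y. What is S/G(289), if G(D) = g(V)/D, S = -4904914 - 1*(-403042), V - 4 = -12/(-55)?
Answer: -8944656930/29 ≈ -3.0844e+8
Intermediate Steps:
V = 232/55 (V = 4 - 12/(-55) = 4 - 12*(-1/55) = 4 + 12/55 = 232/55 ≈ 4.2182)
S = -4501872 (S = -4904914 + 403042 = -4501872)
G(D) = 232/(55*D)
S/G(289) = -4501872/((232/55)/289) = -4501872/((232/55)*(1/289)) = -4501872/232/15895 = -4501872*15895/232 = -8944656930/29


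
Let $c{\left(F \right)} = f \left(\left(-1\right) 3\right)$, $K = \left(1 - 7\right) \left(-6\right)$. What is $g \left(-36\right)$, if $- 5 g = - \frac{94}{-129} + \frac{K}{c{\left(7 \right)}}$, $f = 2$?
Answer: $- \frac{1632}{43} \approx -37.953$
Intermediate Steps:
$K = 36$ ($K = \left(-6\right) \left(-6\right) = 36$)
$c{\left(F \right)} = -6$ ($c{\left(F \right)} = 2 \left(\left(-1\right) 3\right) = 2 \left(-3\right) = -6$)
$g = \frac{136}{129}$ ($g = - \frac{- \frac{94}{-129} + \frac{36}{-6}}{5} = - \frac{\left(-94\right) \left(- \frac{1}{129}\right) + 36 \left(- \frac{1}{6}\right)}{5} = - \frac{\frac{94}{129} - 6}{5} = \left(- \frac{1}{5}\right) \left(- \frac{680}{129}\right) = \frac{136}{129} \approx 1.0543$)
$g \left(-36\right) = \frac{136}{129} \left(-36\right) = - \frac{1632}{43}$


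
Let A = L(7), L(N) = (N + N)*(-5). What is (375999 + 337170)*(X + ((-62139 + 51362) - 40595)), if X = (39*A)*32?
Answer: -98939361708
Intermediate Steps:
L(N) = -10*N (L(N) = (2*N)*(-5) = -10*N)
A = -70 (A = -10*7 = -70)
X = -87360 (X = (39*(-70))*32 = -2730*32 = -87360)
(375999 + 337170)*(X + ((-62139 + 51362) - 40595)) = (375999 + 337170)*(-87360 + ((-62139 + 51362) - 40595)) = 713169*(-87360 + (-10777 - 40595)) = 713169*(-87360 - 51372) = 713169*(-138732) = -98939361708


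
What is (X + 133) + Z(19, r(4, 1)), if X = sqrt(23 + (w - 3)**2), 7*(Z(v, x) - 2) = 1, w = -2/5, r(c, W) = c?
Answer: 946/7 + 12*sqrt(6)/5 ≈ 141.02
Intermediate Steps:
w = -2/5 (w = -2*1/5 = -2/5 ≈ -0.40000)
Z(v, x) = 15/7 (Z(v, x) = 2 + (1/7)*1 = 2 + 1/7 = 15/7)
X = 12*sqrt(6)/5 (X = sqrt(23 + (-2/5 - 3)**2) = sqrt(23 + (-17/5)**2) = sqrt(23 + 289/25) = sqrt(864/25) = 12*sqrt(6)/5 ≈ 5.8788)
(X + 133) + Z(19, r(4, 1)) = (12*sqrt(6)/5 + 133) + 15/7 = (133 + 12*sqrt(6)/5) + 15/7 = 946/7 + 12*sqrt(6)/5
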